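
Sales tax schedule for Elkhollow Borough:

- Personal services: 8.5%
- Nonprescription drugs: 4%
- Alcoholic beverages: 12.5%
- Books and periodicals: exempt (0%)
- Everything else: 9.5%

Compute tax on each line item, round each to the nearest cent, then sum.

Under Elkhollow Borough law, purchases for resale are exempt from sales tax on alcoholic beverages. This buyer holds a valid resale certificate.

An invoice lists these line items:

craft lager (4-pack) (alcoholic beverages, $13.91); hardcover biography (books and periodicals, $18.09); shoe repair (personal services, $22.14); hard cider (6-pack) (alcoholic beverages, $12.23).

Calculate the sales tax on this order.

Craft lager (4-pack) $13.91: alcoholic beverages, buyer-exempt → 0% → $0.00
Hardcover biography $18.09: books and periodicals → 0% → $0.00
Shoe repair $22.14: personal services → 8.5% → $1.88
Hard cider (6-pack) $12.23: alcoholic beverages, buyer-exempt → 0% → $0.00
Total tax = $1.88

$1.88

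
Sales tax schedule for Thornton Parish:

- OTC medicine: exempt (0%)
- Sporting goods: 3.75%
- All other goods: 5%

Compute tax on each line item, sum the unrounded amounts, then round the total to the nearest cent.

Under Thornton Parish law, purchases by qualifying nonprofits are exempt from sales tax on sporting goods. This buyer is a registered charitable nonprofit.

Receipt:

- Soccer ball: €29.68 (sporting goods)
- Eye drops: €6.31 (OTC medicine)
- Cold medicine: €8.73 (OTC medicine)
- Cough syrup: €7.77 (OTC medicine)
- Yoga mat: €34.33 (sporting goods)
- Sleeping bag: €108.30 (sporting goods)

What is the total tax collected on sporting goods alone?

€0.00

Soccer ball €29.68: sporting goods, buyer-exempt → 0% → €0.00
Yoga mat €34.33: sporting goods, buyer-exempt → 0% → €0.00
Sleeping bag €108.30: sporting goods, buyer-exempt → 0% → €0.00
Tax on sporting goods: unrounded sum = €0.00 → €0.00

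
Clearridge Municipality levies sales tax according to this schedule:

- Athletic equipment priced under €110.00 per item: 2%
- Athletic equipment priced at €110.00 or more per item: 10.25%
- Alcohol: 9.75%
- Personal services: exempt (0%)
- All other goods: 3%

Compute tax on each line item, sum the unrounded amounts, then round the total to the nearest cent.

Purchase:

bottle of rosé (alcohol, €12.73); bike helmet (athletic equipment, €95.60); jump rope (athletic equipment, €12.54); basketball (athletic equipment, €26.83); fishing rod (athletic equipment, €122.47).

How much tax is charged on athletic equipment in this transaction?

€15.25

Bike helmet €95.60: athletic equipment, under €110.00 → 2% → €1.912
Jump rope €12.54: athletic equipment, under €110.00 → 2% → €0.2508
Basketball €26.83: athletic equipment, under €110.00 → 2% → €0.5366
Fishing rod €122.47: athletic equipment, €110.00 or more → 10.25% → €12.553175
Tax on athletic equipment: unrounded sum = €15.252575 → €15.25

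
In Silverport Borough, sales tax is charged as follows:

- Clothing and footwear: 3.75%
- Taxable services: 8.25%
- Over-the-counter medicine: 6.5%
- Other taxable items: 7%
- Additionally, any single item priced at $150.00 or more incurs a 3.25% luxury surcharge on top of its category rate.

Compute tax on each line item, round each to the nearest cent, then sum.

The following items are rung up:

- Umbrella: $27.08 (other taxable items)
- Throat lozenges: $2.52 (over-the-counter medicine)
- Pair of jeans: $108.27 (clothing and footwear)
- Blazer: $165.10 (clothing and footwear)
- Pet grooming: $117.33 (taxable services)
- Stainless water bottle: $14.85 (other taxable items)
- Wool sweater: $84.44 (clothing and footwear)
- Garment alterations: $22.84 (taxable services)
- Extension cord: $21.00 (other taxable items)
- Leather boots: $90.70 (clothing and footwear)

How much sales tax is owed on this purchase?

$38.32

Umbrella $27.08: other taxable items → 7% → $1.90
Throat lozenges $2.52: over-the-counter medicine → 6.5% → $0.16
Pair of jeans $108.27: clothing and footwear → 3.75% → $4.06
Blazer $165.10: clothing and footwear → 3.75% + 3.25% surcharge = 7% → $11.56
Pet grooming $117.33: taxable services → 8.25% → $9.68
Stainless water bottle $14.85: other taxable items → 7% → $1.04
Wool sweater $84.44: clothing and footwear → 3.75% → $3.17
Garment alterations $22.84: taxable services → 8.25% → $1.88
Extension cord $21.00: other taxable items → 7% → $1.47
Leather boots $90.70: clothing and footwear → 3.75% → $3.40
Total tax = $1.90 + $0.16 + $4.06 + $11.56 + $9.68 + $1.04 + $3.17 + $1.88 + $1.47 + $3.40 = $38.32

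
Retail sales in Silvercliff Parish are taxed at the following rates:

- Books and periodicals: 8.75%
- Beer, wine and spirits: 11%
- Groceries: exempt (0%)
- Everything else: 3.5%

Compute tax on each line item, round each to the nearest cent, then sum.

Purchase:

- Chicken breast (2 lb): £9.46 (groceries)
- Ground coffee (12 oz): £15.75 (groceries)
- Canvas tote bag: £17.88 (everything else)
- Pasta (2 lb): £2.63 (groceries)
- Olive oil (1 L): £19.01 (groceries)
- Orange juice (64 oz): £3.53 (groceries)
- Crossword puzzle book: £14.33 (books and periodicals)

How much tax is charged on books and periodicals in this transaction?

£1.25

Crossword puzzle book £14.33: books and periodicals → 8.75% → £1.25
Tax on books and periodicals = £1.25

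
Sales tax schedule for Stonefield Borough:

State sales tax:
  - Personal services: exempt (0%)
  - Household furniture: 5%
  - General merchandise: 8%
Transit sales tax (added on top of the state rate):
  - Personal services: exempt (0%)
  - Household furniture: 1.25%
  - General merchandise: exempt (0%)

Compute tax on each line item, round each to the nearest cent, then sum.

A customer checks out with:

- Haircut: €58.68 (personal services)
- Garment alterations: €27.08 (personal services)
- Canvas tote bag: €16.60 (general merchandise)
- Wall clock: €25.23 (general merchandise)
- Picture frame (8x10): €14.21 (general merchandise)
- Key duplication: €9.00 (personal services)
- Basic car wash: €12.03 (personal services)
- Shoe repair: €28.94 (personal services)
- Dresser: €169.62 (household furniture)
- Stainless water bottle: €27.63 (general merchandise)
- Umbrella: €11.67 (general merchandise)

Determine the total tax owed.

Haircut €58.68: personal services → 0% + 0% transit = 0% → €0.00
Garment alterations €27.08: personal services → 0% + 0% transit = 0% → €0.00
Canvas tote bag €16.60: general merchandise → 8% + 0% transit = 8% → €1.33
Wall clock €25.23: general merchandise → 8% + 0% transit = 8% → €2.02
Picture frame (8x10) €14.21: general merchandise → 8% + 0% transit = 8% → €1.14
Key duplication €9.00: personal services → 0% + 0% transit = 0% → €0.00
Basic car wash €12.03: personal services → 0% + 0% transit = 0% → €0.00
Shoe repair €28.94: personal services → 0% + 0% transit = 0% → €0.00
Dresser €169.62: household furniture → 5% + 1.25% transit = 6.25% → €10.60
Stainless water bottle €27.63: general merchandise → 8% + 0% transit = 8% → €2.21
Umbrella €11.67: general merchandise → 8% + 0% transit = 8% → €0.93
Total tax = €1.33 + €2.02 + €1.14 + €10.60 + €2.21 + €0.93 = €18.23

€18.23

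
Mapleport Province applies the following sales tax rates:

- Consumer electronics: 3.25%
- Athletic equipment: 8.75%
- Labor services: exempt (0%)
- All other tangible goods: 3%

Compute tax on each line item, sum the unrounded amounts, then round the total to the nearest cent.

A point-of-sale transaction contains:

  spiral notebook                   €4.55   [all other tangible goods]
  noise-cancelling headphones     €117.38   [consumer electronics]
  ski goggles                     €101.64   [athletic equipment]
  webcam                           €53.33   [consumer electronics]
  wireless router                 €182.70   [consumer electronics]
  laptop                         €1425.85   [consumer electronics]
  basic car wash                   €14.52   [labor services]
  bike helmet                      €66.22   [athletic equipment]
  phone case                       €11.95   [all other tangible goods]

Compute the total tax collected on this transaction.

Spiral notebook €4.55: all other tangible goods → 3% → €0.1365
Noise-cancelling headphones €117.38: consumer electronics → 3.25% → €3.81485
Ski goggles €101.64: athletic equipment → 8.75% → €8.8935
Webcam €53.33: consumer electronics → 3.25% → €1.733225
Wireless router €182.70: consumer electronics → 3.25% → €5.93775
Laptop €1425.85: consumer electronics → 3.25% → €46.340125
Basic car wash €14.52: labor services → 0% → €0.00
Bike helmet €66.22: athletic equipment → 8.75% → €5.79425
Phone case €11.95: all other tangible goods → 3% → €0.3585
Unrounded tax sum = €73.0087 → €73.01

€73.01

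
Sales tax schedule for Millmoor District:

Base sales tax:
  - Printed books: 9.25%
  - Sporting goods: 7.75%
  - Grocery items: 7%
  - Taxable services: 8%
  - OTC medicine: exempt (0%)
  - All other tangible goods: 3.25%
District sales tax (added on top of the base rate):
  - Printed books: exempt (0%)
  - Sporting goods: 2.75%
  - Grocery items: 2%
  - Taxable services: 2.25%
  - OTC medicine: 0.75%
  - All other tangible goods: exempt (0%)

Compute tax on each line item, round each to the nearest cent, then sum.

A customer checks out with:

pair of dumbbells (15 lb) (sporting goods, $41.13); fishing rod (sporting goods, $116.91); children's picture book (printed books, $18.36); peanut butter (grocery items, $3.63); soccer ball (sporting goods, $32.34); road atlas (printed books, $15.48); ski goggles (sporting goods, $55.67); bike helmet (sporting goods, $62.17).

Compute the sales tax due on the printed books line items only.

Children's picture book $18.36: printed books → 9.25% + 0% district = 9.25% → $1.70
Road atlas $15.48: printed books → 9.25% + 0% district = 9.25% → $1.43
Tax on printed books = $1.70 + $1.43 = $3.13

$3.13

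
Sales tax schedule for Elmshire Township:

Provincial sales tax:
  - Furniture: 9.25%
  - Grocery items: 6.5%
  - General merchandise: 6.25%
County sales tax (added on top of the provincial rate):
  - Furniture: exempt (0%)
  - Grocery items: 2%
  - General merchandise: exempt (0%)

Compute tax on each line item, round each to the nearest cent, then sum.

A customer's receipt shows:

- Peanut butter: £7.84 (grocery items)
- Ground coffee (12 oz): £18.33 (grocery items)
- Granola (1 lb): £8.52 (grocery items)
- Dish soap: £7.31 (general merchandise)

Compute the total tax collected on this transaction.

£3.41

Peanut butter £7.84: grocery items → 6.5% + 2% county = 8.5% → £0.67
Ground coffee (12 oz) £18.33: grocery items → 6.5% + 2% county = 8.5% → £1.56
Granola (1 lb) £8.52: grocery items → 6.5% + 2% county = 8.5% → £0.72
Dish soap £7.31: general merchandise → 6.25% + 0% county = 6.25% → £0.46
Total tax = £0.67 + £1.56 + £0.72 + £0.46 = £3.41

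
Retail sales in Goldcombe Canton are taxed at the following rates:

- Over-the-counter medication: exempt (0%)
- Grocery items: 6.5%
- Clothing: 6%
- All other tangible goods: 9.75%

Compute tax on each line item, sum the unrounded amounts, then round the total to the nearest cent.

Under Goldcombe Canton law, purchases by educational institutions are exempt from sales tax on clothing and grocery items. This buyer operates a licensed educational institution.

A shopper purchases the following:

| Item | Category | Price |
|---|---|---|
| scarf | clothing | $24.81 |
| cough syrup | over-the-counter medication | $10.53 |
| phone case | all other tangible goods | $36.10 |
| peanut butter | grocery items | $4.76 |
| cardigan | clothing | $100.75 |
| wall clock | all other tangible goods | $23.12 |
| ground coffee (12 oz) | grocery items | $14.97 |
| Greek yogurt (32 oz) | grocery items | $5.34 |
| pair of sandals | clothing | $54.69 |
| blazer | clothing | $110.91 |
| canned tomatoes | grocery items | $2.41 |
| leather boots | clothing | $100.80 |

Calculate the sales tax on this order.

Scarf $24.81: clothing, buyer-exempt → 0% → $0.00
Cough syrup $10.53: over-the-counter medication → 0% → $0.00
Phone case $36.10: all other tangible goods → 9.75% → $3.51975
Peanut butter $4.76: grocery items, buyer-exempt → 0% → $0.00
Cardigan $100.75: clothing, buyer-exempt → 0% → $0.00
Wall clock $23.12: all other tangible goods → 9.75% → $2.2542
Ground coffee (12 oz) $14.97: grocery items, buyer-exempt → 0% → $0.00
Greek yogurt (32 oz) $5.34: grocery items, buyer-exempt → 0% → $0.00
Pair of sandals $54.69: clothing, buyer-exempt → 0% → $0.00
Blazer $110.91: clothing, buyer-exempt → 0% → $0.00
Canned tomatoes $2.41: grocery items, buyer-exempt → 0% → $0.00
Leather boots $100.80: clothing, buyer-exempt → 0% → $0.00
Unrounded tax sum = $5.77395 → $5.77

$5.77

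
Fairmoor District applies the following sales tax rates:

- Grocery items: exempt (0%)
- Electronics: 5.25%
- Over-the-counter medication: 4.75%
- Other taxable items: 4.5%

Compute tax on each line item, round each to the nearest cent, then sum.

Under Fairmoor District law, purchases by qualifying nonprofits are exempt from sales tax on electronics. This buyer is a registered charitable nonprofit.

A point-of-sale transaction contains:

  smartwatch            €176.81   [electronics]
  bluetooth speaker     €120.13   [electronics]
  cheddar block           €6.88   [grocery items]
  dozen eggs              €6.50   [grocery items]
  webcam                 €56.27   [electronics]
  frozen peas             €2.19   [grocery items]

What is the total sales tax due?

Smartwatch €176.81: electronics, buyer-exempt → 0% → €0.00
Bluetooth speaker €120.13: electronics, buyer-exempt → 0% → €0.00
Cheddar block €6.88: grocery items → 0% → €0.00
Dozen eggs €6.50: grocery items → 0% → €0.00
Webcam €56.27: electronics, buyer-exempt → 0% → €0.00
Frozen peas €2.19: grocery items → 0% → €0.00
Total tax = €0.00

€0.00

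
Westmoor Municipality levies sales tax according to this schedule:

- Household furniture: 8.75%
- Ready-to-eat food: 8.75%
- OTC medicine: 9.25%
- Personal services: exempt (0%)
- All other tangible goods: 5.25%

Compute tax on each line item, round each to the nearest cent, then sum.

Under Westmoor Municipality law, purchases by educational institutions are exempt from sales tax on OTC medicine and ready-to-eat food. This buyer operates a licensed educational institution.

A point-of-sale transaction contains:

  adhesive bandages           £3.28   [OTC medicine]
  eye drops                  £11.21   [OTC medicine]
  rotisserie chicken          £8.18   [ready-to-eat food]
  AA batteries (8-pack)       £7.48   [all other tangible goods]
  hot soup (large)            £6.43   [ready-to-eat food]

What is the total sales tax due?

Adhesive bandages £3.28: OTC medicine, buyer-exempt → 0% → £0.00
Eye drops £11.21: OTC medicine, buyer-exempt → 0% → £0.00
Rotisserie chicken £8.18: ready-to-eat food, buyer-exempt → 0% → £0.00
AA batteries (8-pack) £7.48: all other tangible goods → 5.25% → £0.39
Hot soup (large) £6.43: ready-to-eat food, buyer-exempt → 0% → £0.00
Total tax = £0.39

£0.39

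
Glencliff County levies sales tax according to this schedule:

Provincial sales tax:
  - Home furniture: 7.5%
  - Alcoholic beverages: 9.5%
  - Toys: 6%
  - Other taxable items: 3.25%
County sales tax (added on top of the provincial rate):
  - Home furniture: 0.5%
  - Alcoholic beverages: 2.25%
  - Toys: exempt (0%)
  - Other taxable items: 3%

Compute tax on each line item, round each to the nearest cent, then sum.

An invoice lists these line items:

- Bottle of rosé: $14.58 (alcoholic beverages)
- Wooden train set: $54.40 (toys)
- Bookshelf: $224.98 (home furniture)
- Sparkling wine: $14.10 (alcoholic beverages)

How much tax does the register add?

Bottle of rosé $14.58: alcoholic beverages → 9.5% + 2.25% county = 11.75% → $1.71
Wooden train set $54.40: toys → 6% + 0% county = 6% → $3.26
Bookshelf $224.98: home furniture → 7.5% + 0.5% county = 8% → $18.00
Sparkling wine $14.10: alcoholic beverages → 9.5% + 2.25% county = 11.75% → $1.66
Total tax = $1.71 + $3.26 + $18.00 + $1.66 = $24.63

$24.63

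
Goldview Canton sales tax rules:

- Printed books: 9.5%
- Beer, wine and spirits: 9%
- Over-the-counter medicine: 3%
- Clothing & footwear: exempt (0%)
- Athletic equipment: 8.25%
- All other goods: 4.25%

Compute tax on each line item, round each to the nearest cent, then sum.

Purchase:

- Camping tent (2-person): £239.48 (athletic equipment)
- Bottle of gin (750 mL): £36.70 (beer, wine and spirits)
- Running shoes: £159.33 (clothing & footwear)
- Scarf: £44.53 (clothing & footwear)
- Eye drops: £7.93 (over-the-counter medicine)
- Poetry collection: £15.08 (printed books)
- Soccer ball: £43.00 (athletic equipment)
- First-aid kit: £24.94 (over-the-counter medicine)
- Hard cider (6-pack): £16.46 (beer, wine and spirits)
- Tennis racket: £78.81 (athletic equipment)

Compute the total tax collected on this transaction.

Camping tent (2-person) £239.48: athletic equipment → 8.25% → £19.76
Bottle of gin (750 mL) £36.70: beer, wine and spirits → 9% → £3.30
Running shoes £159.33: clothing & footwear → 0% → £0.00
Scarf £44.53: clothing & footwear → 0% → £0.00
Eye drops £7.93: over-the-counter medicine → 3% → £0.24
Poetry collection £15.08: printed books → 9.5% → £1.43
Soccer ball £43.00: athletic equipment → 8.25% → £3.55
First-aid kit £24.94: over-the-counter medicine → 3% → £0.75
Hard cider (6-pack) £16.46: beer, wine and spirits → 9% → £1.48
Tennis racket £78.81: athletic equipment → 8.25% → £6.50
Total tax = £19.76 + £3.30 + £0.24 + £1.43 + £3.55 + £0.75 + £1.48 + £6.50 = £37.01

£37.01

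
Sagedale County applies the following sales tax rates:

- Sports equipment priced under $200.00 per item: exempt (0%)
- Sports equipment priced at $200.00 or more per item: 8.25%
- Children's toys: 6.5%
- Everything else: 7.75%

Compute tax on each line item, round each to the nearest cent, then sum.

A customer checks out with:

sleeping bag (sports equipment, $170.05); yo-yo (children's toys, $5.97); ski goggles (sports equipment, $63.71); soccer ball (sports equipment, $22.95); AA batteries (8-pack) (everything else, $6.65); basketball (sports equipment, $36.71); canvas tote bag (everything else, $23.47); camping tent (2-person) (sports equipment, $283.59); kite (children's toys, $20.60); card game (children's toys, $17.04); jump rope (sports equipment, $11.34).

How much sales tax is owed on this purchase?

$28.58

Sleeping bag $170.05: sports equipment, under $200.00 → 0% → $0.00
Yo-yo $5.97: children's toys → 6.5% → $0.39
Ski goggles $63.71: sports equipment, under $200.00 → 0% → $0.00
Soccer ball $22.95: sports equipment, under $200.00 → 0% → $0.00
AA batteries (8-pack) $6.65: everything else → 7.75% → $0.52
Basketball $36.71: sports equipment, under $200.00 → 0% → $0.00
Canvas tote bag $23.47: everything else → 7.75% → $1.82
Camping tent (2-person) $283.59: sports equipment, $200.00 or more → 8.25% → $23.40
Kite $20.60: children's toys → 6.5% → $1.34
Card game $17.04: children's toys → 6.5% → $1.11
Jump rope $11.34: sports equipment, under $200.00 → 0% → $0.00
Total tax = $0.39 + $0.52 + $1.82 + $23.40 + $1.34 + $1.11 = $28.58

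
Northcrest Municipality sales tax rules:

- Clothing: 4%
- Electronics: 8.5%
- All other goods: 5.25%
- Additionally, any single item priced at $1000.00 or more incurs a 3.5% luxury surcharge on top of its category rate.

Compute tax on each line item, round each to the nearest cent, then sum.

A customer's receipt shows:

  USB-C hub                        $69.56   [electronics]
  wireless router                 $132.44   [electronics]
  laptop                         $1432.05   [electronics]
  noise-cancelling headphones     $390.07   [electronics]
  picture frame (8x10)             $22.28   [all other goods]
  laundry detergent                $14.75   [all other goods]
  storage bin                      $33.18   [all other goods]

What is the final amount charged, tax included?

USB-C hub $69.56: electronics → 8.5% → $5.91
Wireless router $132.44: electronics → 8.5% → $11.26
Laptop $1432.05: electronics → 8.5% + 3.5% surcharge = 12% → $171.85
Noise-cancelling headphones $390.07: electronics → 8.5% → $33.16
Picture frame (8x10) $22.28: all other goods → 5.25% → $1.17
Laundry detergent $14.75: all other goods → 5.25% → $0.77
Storage bin $33.18: all other goods → 5.25% → $1.74
Subtotal = $2094.33; tax = $225.86; total due = $2320.19

$2320.19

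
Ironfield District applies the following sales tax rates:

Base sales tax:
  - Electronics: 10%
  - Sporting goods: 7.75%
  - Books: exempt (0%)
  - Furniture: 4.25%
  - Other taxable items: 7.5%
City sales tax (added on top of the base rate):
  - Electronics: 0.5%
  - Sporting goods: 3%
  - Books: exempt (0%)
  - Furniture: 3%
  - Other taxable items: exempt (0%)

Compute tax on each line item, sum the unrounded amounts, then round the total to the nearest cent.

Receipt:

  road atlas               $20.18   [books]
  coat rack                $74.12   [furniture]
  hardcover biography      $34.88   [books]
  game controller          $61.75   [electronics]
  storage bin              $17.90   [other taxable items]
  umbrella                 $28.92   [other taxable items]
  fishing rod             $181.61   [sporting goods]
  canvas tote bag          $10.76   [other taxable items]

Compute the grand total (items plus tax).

Road atlas $20.18: books → 0% + 0% city = 0% → $0.00
Coat rack $74.12: furniture → 4.25% + 3% city = 7.25% → $5.3737
Hardcover biography $34.88: books → 0% + 0% city = 0% → $0.00
Game controller $61.75: electronics → 10% + 0.5% city = 10.5% → $6.48375
Storage bin $17.90: other taxable items → 7.5% + 0% city = 7.5% → $1.3425
Umbrella $28.92: other taxable items → 7.5% + 0% city = 7.5% → $2.169
Fishing rod $181.61: sporting goods → 7.75% + 3% city = 10.75% → $19.523075
Canvas tote bag $10.76: other taxable items → 7.5% + 0% city = 7.5% → $0.807
Subtotal = $430.12; unrounded tax = $35.699025 → $35.70; total due = $465.82

$465.82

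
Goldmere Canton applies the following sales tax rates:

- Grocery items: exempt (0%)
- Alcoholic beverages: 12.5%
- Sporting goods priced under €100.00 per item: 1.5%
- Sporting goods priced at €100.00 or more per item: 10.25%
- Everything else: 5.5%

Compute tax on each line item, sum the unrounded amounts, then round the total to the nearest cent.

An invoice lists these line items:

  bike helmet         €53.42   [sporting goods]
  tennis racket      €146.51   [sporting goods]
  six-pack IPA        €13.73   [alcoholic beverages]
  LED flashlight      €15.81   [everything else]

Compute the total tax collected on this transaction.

Bike helmet €53.42: sporting goods, under €100.00 → 1.5% → €0.8013
Tennis racket €146.51: sporting goods, €100.00 or more → 10.25% → €15.017275
Six-pack IPA €13.73: alcoholic beverages → 12.5% → €1.71625
LED flashlight €15.81: everything else → 5.5% → €0.86955
Unrounded tax sum = €18.404375 → €18.40

€18.40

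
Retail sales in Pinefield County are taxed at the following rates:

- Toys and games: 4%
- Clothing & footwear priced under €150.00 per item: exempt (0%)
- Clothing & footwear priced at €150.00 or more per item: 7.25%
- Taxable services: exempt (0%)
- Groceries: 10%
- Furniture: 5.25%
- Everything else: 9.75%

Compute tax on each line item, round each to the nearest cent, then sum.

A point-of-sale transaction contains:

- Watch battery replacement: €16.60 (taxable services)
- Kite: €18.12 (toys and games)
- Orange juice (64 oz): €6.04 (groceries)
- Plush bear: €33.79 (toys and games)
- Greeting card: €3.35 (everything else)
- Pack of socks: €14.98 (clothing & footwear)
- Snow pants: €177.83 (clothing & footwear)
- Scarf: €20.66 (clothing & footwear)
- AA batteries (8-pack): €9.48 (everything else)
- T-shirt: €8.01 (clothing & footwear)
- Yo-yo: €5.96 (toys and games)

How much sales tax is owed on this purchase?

€17.05

Watch battery replacement €16.60: taxable services → 0% → €0.00
Kite €18.12: toys and games → 4% → €0.72
Orange juice (64 oz) €6.04: groceries → 10% → €0.60
Plush bear €33.79: toys and games → 4% → €1.35
Greeting card €3.35: everything else → 9.75% → €0.33
Pack of socks €14.98: clothing & footwear, under €150.00 → 0% → €0.00
Snow pants €177.83: clothing & footwear, €150.00 or more → 7.25% → €12.89
Scarf €20.66: clothing & footwear, under €150.00 → 0% → €0.00
AA batteries (8-pack) €9.48: everything else → 9.75% → €0.92
T-shirt €8.01: clothing & footwear, under €150.00 → 0% → €0.00
Yo-yo €5.96: toys and games → 4% → €0.24
Total tax = €0.72 + €0.60 + €1.35 + €0.33 + €12.89 + €0.92 + €0.24 = €17.05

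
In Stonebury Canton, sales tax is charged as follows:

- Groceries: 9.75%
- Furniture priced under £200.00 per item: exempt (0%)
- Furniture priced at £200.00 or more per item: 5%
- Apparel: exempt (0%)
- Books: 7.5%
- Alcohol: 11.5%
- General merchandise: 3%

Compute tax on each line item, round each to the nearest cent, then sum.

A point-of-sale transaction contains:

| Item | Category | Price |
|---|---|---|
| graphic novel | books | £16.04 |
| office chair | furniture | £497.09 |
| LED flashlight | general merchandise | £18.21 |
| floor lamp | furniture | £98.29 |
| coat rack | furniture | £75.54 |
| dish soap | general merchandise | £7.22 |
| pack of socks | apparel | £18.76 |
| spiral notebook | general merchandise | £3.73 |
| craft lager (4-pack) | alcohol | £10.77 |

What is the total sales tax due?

£28.17

Graphic novel £16.04: books → 7.5% → £1.20
Office chair £497.09: furniture, £200.00 or more → 5% → £24.85
LED flashlight £18.21: general merchandise → 3% → £0.55
Floor lamp £98.29: furniture, under £200.00 → 0% → £0.00
Coat rack £75.54: furniture, under £200.00 → 0% → £0.00
Dish soap £7.22: general merchandise → 3% → £0.22
Pack of socks £18.76: apparel → 0% → £0.00
Spiral notebook £3.73: general merchandise → 3% → £0.11
Craft lager (4-pack) £10.77: alcohol → 11.5% → £1.24
Total tax = £1.20 + £24.85 + £0.55 + £0.22 + £0.11 + £1.24 = £28.17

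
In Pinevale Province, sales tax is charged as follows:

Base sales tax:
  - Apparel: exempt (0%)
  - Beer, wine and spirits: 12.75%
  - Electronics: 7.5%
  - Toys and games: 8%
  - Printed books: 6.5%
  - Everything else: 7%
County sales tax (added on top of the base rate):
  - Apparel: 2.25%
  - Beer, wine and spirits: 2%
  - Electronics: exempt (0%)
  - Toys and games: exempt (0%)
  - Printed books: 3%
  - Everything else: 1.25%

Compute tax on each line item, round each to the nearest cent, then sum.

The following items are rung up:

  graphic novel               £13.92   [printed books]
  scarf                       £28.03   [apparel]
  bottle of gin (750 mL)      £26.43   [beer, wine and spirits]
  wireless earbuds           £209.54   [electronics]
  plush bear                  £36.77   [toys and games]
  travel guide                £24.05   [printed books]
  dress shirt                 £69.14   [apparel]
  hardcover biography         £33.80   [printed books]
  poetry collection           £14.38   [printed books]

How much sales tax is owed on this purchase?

£32.93

Graphic novel £13.92: printed books → 6.5% + 3% county = 9.5% → £1.32
Scarf £28.03: apparel → 0% + 2.25% county = 2.25% → £0.63
Bottle of gin (750 mL) £26.43: beer, wine and spirits → 12.75% + 2% county = 14.75% → £3.90
Wireless earbuds £209.54: electronics → 7.5% + 0% county = 7.5% → £15.72
Plush bear £36.77: toys and games → 8% + 0% county = 8% → £2.94
Travel guide £24.05: printed books → 6.5% + 3% county = 9.5% → £2.28
Dress shirt £69.14: apparel → 0% + 2.25% county = 2.25% → £1.56
Hardcover biography £33.80: printed books → 6.5% + 3% county = 9.5% → £3.21
Poetry collection £14.38: printed books → 6.5% + 3% county = 9.5% → £1.37
Total tax = £1.32 + £0.63 + £3.90 + £15.72 + £2.94 + £2.28 + £1.56 + £3.21 + £1.37 = £32.93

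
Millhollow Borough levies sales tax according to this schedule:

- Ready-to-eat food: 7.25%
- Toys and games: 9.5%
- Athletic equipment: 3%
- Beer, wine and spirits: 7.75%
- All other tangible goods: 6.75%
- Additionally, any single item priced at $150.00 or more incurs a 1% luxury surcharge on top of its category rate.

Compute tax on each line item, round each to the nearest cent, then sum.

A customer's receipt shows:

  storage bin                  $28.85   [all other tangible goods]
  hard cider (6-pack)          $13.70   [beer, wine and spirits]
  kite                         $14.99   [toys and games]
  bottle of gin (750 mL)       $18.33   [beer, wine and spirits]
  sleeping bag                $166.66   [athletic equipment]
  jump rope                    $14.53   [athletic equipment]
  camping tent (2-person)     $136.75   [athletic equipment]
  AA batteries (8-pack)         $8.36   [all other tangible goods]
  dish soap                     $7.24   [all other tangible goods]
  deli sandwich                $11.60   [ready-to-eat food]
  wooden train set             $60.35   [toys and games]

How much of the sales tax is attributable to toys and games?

Kite $14.99: toys and games → 9.5% → $1.42
Wooden train set $60.35: toys and games → 9.5% → $5.73
Tax on toys and games = $1.42 + $5.73 = $7.15

$7.15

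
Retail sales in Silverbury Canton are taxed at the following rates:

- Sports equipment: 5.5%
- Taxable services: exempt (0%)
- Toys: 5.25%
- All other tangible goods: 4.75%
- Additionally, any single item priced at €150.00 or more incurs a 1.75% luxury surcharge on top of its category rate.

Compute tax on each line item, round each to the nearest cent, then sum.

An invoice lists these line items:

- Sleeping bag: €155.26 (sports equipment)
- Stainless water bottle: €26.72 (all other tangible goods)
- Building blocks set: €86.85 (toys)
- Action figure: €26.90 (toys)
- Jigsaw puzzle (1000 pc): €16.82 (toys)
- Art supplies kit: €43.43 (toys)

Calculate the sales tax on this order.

Sleeping bag €155.26: sports equipment → 5.5% + 1.75% surcharge = 7.25% → €11.26
Stainless water bottle €26.72: all other tangible goods → 4.75% → €1.27
Building blocks set €86.85: toys → 5.25% → €4.56
Action figure €26.90: toys → 5.25% → €1.41
Jigsaw puzzle (1000 pc) €16.82: toys → 5.25% → €0.88
Art supplies kit €43.43: toys → 5.25% → €2.28
Total tax = €11.26 + €1.27 + €4.56 + €1.41 + €0.88 + €2.28 = €21.66

€21.66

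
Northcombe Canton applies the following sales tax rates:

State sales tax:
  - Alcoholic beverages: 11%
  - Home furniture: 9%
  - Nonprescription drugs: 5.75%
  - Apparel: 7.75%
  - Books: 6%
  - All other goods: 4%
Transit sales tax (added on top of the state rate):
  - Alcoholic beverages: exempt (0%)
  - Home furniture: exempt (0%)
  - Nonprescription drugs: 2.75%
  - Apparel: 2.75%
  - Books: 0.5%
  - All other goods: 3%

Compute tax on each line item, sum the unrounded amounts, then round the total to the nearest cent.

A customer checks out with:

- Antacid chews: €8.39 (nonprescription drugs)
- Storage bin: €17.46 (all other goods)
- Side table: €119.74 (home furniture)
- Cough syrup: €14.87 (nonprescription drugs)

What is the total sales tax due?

€13.98

Antacid chews €8.39: nonprescription drugs → 5.75% + 2.75% transit = 8.5% → €0.71315
Storage bin €17.46: all other goods → 4% + 3% transit = 7% → €1.2222
Side table €119.74: home furniture → 9% + 0% transit = 9% → €10.7766
Cough syrup €14.87: nonprescription drugs → 5.75% + 2.75% transit = 8.5% → €1.26395
Unrounded tax sum = €13.9759 → €13.98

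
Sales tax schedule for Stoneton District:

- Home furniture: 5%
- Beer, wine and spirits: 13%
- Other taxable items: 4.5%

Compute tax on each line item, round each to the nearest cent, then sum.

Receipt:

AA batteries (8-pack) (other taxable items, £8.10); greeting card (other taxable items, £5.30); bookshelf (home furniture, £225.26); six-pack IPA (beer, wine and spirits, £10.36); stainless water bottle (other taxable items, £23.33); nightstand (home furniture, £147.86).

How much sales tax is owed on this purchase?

£21.65

AA batteries (8-pack) £8.10: other taxable items → 4.5% → £0.36
Greeting card £5.30: other taxable items → 4.5% → £0.24
Bookshelf £225.26: home furniture → 5% → £11.26
Six-pack IPA £10.36: beer, wine and spirits → 13% → £1.35
Stainless water bottle £23.33: other taxable items → 4.5% → £1.05
Nightstand £147.86: home furniture → 5% → £7.39
Total tax = £0.36 + £0.24 + £11.26 + £1.35 + £1.05 + £7.39 = £21.65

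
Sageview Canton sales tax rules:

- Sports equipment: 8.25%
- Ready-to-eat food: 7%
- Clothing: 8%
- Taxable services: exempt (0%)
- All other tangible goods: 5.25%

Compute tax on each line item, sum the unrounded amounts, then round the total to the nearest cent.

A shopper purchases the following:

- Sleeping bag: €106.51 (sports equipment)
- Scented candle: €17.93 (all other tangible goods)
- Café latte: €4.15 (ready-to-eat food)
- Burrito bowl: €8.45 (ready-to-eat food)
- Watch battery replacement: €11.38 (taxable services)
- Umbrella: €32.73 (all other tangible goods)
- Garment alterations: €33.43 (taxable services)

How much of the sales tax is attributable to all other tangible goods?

€2.66

Scented candle €17.93: all other tangible goods → 5.25% → €0.941325
Umbrella €32.73: all other tangible goods → 5.25% → €1.718325
Tax on all other tangible goods: unrounded sum = €2.65965 → €2.66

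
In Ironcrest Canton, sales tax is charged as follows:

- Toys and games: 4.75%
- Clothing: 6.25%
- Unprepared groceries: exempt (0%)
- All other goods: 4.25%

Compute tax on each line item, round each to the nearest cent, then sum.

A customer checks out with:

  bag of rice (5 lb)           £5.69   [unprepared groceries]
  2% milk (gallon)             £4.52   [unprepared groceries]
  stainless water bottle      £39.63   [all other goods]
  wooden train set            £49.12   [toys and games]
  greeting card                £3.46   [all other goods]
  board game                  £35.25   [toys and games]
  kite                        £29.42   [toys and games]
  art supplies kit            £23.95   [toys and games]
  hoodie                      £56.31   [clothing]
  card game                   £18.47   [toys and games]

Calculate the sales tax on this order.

Bag of rice (5 lb) £5.69: unprepared groceries → 0% → £0.00
2% milk (gallon) £4.52: unprepared groceries → 0% → £0.00
Stainless water bottle £39.63: all other goods → 4.25% → £1.68
Wooden train set £49.12: toys and games → 4.75% → £2.33
Greeting card £3.46: all other goods → 4.25% → £0.15
Board game £35.25: toys and games → 4.75% → £1.67
Kite £29.42: toys and games → 4.75% → £1.40
Art supplies kit £23.95: toys and games → 4.75% → £1.14
Hoodie £56.31: clothing → 6.25% → £3.52
Card game £18.47: toys and games → 4.75% → £0.88
Total tax = £1.68 + £2.33 + £0.15 + £1.67 + £1.40 + £1.14 + £3.52 + £0.88 = £12.77

£12.77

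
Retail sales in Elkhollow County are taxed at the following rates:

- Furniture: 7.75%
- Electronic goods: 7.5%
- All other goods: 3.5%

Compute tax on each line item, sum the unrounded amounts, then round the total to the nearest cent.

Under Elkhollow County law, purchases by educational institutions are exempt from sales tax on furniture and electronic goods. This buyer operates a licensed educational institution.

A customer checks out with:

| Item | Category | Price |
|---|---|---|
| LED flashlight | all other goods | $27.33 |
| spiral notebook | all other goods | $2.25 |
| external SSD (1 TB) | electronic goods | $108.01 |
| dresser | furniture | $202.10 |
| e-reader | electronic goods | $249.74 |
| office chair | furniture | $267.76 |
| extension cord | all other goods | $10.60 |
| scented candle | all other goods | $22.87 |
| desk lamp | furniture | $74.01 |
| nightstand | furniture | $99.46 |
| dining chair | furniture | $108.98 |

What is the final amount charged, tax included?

$1175.32

LED flashlight $27.33: all other goods → 3.5% → $0.95655
Spiral notebook $2.25: all other goods → 3.5% → $0.07875
External SSD (1 TB) $108.01: electronic goods, buyer-exempt → 0% → $0.00
Dresser $202.10: furniture, buyer-exempt → 0% → $0.00
E-reader $249.74: electronic goods, buyer-exempt → 0% → $0.00
Office chair $267.76: furniture, buyer-exempt → 0% → $0.00
Extension cord $10.60: all other goods → 3.5% → $0.371
Scented candle $22.87: all other goods → 3.5% → $0.80045
Desk lamp $74.01: furniture, buyer-exempt → 0% → $0.00
Nightstand $99.46: furniture, buyer-exempt → 0% → $0.00
Dining chair $108.98: furniture, buyer-exempt → 0% → $0.00
Subtotal = $1173.11; unrounded tax = $2.20675 → $2.21; total due = $1175.32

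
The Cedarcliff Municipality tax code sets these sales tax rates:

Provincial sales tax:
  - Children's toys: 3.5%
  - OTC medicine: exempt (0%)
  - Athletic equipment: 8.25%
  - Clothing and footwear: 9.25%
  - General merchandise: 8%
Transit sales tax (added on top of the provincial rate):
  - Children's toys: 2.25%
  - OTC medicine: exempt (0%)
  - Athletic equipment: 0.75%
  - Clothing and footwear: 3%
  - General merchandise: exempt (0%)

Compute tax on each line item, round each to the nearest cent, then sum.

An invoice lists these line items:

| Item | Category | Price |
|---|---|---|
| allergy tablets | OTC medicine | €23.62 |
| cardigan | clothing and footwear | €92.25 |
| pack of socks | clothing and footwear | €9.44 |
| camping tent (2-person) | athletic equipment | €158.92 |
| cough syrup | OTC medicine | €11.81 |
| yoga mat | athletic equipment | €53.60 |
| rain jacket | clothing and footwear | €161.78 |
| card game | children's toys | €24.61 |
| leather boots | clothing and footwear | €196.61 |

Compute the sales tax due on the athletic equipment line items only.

€19.12

Camping tent (2-person) €158.92: athletic equipment → 8.25% + 0.75% transit = 9% → €14.30
Yoga mat €53.60: athletic equipment → 8.25% + 0.75% transit = 9% → €4.82
Tax on athletic equipment = €14.30 + €4.82 = €19.12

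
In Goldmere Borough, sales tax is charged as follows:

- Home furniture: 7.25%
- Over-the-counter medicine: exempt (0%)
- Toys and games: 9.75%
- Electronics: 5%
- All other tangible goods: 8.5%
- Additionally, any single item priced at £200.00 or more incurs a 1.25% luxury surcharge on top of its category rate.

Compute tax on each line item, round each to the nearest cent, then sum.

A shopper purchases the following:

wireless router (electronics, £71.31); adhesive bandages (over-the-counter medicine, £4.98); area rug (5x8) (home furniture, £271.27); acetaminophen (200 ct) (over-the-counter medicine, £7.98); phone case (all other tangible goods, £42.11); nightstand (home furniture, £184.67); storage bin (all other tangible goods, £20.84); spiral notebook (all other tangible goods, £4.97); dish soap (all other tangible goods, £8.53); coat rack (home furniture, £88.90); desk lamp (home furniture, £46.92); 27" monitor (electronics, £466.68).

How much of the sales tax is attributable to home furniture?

£46.30

Area rug (5x8) £271.27: home furniture → 7.25% + 1.25% surcharge = 8.5% → £23.06
Nightstand £184.67: home furniture → 7.25% → £13.39
Coat rack £88.90: home furniture → 7.25% → £6.45
Desk lamp £46.92: home furniture → 7.25% → £3.40
Tax on home furniture = £23.06 + £13.39 + £6.45 + £3.40 = £46.30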